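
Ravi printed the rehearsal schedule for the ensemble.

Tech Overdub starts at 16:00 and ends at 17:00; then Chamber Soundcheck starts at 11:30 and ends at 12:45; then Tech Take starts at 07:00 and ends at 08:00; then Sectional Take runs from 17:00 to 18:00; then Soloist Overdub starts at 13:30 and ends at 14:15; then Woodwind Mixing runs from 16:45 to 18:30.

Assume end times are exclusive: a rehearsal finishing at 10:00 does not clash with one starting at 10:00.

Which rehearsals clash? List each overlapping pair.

Check each pair: they overlap iff neither finishes before the other starts.
Sorted by start: Tech Take, Chamber Soundcheck, Soloist Overdub, Tech Overdub, Woodwind Mixing, Sectional Take.
Chamber Soundcheck starts after Tech Take ends, so Tech Take has no further overlaps.
Soloist Overdub starts after Chamber Soundcheck ends, so Chamber Soundcheck has no further overlaps.
Tech Overdub starts after Soloist Overdub ends, so Soloist Overdub has no further overlaps.
Woodwind Mixing starts before Tech Overdub ends → Tech Overdub and Woodwind Mixing overlap.
Sectional Take starts exactly when Tech Overdub ends (back-to-back, no overlap).
Sectional Take starts before Woodwind Mixing ends → Woodwind Mixing and Sectional Take overlap.

Sectional Take & Woodwind Mixing, Tech Overdub & Woodwind Mixing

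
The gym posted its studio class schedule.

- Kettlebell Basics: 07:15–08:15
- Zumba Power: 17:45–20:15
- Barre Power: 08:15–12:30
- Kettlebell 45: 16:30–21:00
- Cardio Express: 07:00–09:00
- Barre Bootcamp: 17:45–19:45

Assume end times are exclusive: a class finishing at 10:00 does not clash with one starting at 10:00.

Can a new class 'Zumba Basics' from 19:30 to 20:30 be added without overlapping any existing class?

No — it overlaps Barre Bootcamp, Kettlebell 45, Zumba Power

Cardio Express: ends 09:00 at or before Zumba Basics starts 19:30 → clear.
Kettlebell Basics: ends 08:15 at or before Zumba Basics starts 19:30 → clear.
Barre Power: ends 12:30 at or before Zumba Basics starts 19:30 → clear.
Kettlebell 45: starts 16:30 before Zumba Basics ends 20:30, and ends 21:00 after Zumba Basics starts 19:30 → overlap.
Barre Bootcamp: starts 17:45 before Zumba Basics ends 20:30, and ends 19:45 after Zumba Basics starts 19:30 → overlap.
Zumba Power: starts 17:45 before Zumba Basics ends 20:30, and ends 20:15 after Zumba Basics starts 19:30 → overlap.
Zumba Basics overlaps Barre Bootcamp, Zumba Power, Kettlebell 45.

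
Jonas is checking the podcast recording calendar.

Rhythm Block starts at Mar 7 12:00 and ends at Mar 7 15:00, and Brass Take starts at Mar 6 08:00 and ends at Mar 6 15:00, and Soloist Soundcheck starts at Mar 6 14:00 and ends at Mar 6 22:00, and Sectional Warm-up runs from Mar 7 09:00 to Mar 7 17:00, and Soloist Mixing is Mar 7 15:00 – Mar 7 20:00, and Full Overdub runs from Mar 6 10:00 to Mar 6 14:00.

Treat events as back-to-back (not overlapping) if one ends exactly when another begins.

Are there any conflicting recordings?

Yes

Check each pair: they overlap iff neither finishes before the other starts.
Sorted by start: Brass Take, Full Overdub, Soloist Soundcheck, Sectional Warm-up, Rhythm Block, Soloist Mixing.
Full Overdub starts before Brass Take ends → Brass Take and Full Overdub overlap.
That's a conflict, so the schedule is not conflict-free.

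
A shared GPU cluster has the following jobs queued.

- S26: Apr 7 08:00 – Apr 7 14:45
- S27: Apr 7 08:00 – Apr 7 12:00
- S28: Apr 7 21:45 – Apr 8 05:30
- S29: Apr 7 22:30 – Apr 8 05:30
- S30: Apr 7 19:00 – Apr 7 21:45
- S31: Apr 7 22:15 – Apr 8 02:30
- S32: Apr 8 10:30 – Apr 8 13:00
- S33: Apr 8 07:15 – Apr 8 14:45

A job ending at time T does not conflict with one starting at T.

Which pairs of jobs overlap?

S26 & S27, S28 & S29, S28 & S31, S29 & S31, S32 & S33

Two intervals overlap when each starts before the other ends.
Sorted by start: S26, S27, S30, S28, S31, S29, S33, S32.
S27 starts before S26 ends → S26 and S27 overlap.
S30 starts after S26 ends — done with S26.
S30 starts after S27 ends — done with S27.
S28 starts exactly when S30 ends (back-to-back, no overlap) — done with S30.
S31 starts before S28 ends → S28 and S31 overlap.
S29 starts before S28 ends → S28 and S29 overlap.
S33 starts after S28 ends — done with S28.
S29 starts before S31 ends → S31 and S29 overlap.
S33 starts after S31 ends — done with S31.
S33 starts after S29 ends — done with S29.
S32 starts before S33 ends → S33 and S32 overlap.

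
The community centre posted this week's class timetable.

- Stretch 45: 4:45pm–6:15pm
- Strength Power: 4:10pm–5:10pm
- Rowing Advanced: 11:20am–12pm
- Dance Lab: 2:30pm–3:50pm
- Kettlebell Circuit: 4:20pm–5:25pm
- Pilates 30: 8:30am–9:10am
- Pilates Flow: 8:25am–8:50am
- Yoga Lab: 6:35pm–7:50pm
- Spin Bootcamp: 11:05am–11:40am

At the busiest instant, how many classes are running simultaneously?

Walk through starts and ends in time order (an end at T is processed before a start at T):
8:25am start Pilates Flow → 1
8:30am start Pilates 30 → 2
8:50am end Pilates Flow → 1
9:10am end Pilates 30 → 0
11:05am start Spin Bootcamp → 1
11:20am start Rowing Advanced → 2
11:40am end Spin Bootcamp → 1
12pm end Rowing Advanced → 0
2:30pm start Dance Lab → 1
3:50pm end Dance Lab → 0
4:10pm start Strength Power → 1
4:20pm start Kettlebell Circuit → 2
4:45pm start Stretch 45 → 3
5:10pm end Strength Power → 2
5:25pm end Kettlebell Circuit → 1
6:15pm end Stretch 45 → 0
6:35pm start Yoga Lab → 1
7:50pm end Yoga Lab → 0
Peak is 3, at 4:45pm (Kettlebell Circuit, Strength Power, Stretch 45).

3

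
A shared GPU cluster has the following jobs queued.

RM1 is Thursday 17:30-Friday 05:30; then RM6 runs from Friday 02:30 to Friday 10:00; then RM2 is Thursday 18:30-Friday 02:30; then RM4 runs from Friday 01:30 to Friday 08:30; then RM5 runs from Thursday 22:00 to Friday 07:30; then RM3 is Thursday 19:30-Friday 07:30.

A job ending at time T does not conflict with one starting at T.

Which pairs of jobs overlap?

RM1 & RM2, RM1 & RM3, RM1 & RM4, RM1 & RM5, RM1 & RM6, RM2 & RM3, RM2 & RM4, RM2 & RM5, RM3 & RM4, RM3 & RM5, RM3 & RM6, RM4 & RM5, RM4 & RM6, RM5 & RM6

Sorted by start: RM1, RM2, RM3, RM5, RM4, RM6.
RM2 starts before RM1 ends → RM1 and RM2 overlap.
RM3 starts before RM1 ends → RM1 and RM3 overlap.
RM5 starts before RM1 ends → RM1 and RM5 overlap.
RM4 starts before RM1 ends → RM1 and RM4 overlap.
RM6 starts before RM1 ends → RM1 and RM6 overlap.
RM3 starts before RM2 ends → RM2 and RM3 overlap.
RM5 starts before RM2 ends → RM2 and RM5 overlap.
RM4 starts before RM2 ends → RM2 and RM4 overlap.
RM6 starts exactly when RM2 ends (back-to-back, no overlap).
RM5 starts before RM3 ends → RM3 and RM5 overlap.
RM4 starts before RM3 ends → RM3 and RM4 overlap.
RM6 starts before RM3 ends → RM3 and RM6 overlap.
RM4 starts before RM5 ends → RM5 and RM4 overlap.
RM6 starts before RM5 ends → RM5 and RM6 overlap.
RM6 starts before RM4 ends → RM4 and RM6 overlap.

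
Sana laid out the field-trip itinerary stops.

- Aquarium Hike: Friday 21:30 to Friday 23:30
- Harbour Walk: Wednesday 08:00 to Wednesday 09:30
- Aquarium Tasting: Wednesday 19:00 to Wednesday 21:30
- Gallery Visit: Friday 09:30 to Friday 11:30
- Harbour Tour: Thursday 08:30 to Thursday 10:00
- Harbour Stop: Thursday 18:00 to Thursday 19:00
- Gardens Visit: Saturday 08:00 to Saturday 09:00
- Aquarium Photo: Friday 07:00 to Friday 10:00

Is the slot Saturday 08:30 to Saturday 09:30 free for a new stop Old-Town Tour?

Harbour Walk: ends Wednesday 09:30 at or before Old-Town Tour starts Saturday 08:30 → clear.
Aquarium Tasting: ends Wednesday 21:30 at or before Old-Town Tour starts Saturday 08:30 → clear.
Harbour Tour: ends Thursday 10:00 at or before Old-Town Tour starts Saturday 08:30 → clear.
Harbour Stop: ends Thursday 19:00 at or before Old-Town Tour starts Saturday 08:30 → clear.
Aquarium Photo: ends Friday 10:00 at or before Old-Town Tour starts Saturday 08:30 → clear.
Gallery Visit: ends Friday 11:30 at or before Old-Town Tour starts Saturday 08:30 → clear.
Aquarium Hike: ends Friday 23:30 at or before Old-Town Tour starts Saturday 08:30 → clear.
Gardens Visit: starts Saturday 08:00 before Old-Town Tour ends Saturday 09:30, and ends Saturday 09:00 after Old-Town Tour starts Saturday 08:30 → overlap.
Old-Town Tour overlaps Gardens Visit.

No — it overlaps Gardens Visit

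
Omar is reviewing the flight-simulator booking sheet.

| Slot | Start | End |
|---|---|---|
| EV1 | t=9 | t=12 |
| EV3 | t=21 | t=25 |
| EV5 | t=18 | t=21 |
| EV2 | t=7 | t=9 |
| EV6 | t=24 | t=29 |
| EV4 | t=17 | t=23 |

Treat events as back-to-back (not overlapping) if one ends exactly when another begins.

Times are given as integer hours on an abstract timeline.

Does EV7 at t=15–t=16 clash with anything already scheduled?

EV2: ends t=9 at or before EV7 starts t=15 → clear.
EV1: ends t=12 at or before EV7 starts t=15 → clear.
EV4: starts t=17 at or after EV7 ends t=16 → clear.
EV5: starts t=18 at or after EV7 ends t=16 → clear.
EV3: starts t=21 at or after EV7 ends t=16 → clear.
EV6: starts t=24 at or after EV7 ends t=16 → clear.

No — it doesn't clash with anything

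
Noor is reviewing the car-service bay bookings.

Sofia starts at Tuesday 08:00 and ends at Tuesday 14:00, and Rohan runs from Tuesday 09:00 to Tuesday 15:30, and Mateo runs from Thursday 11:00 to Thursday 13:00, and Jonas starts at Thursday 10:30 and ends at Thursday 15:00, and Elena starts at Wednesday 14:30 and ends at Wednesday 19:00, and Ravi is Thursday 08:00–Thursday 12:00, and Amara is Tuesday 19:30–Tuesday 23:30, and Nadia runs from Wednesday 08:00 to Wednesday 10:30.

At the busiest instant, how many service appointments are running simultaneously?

Sweep the timeline, counting +1 at each start and −1 at each end (ends before starts at a tie):
Tuesday 08:00 start Sofia → 1
Tuesday 09:00 start Rohan → 2
Tuesday 14:00 end Sofia → 1
Tuesday 15:30 end Rohan → 0
Tuesday 19:30 start Amara → 1
Tuesday 23:30 end Amara → 0
Wednesday 08:00 start Nadia → 1
Wednesday 10:30 end Nadia → 0
Wednesday 14:30 start Elena → 1
Wednesday 19:00 end Elena → 0
Thursday 08:00 start Ravi → 1
Thursday 10:30 start Jonas → 2
Thursday 11:00 start Mateo → 3
Thursday 12:00 end Ravi → 2
Thursday 13:00 end Mateo → 1
Thursday 15:00 end Jonas → 0
Peak is 3, at Thursday 11:00 (Jonas, Mateo, Ravi).

3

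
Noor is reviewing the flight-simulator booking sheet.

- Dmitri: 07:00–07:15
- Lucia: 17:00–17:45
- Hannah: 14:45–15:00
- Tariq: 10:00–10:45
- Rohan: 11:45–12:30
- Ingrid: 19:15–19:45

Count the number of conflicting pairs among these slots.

Two intervals overlap when each starts before the other ends.
Sorted by start: Dmitri, Tariq, Rohan, Hannah, Lucia, Ingrid.
Tariq starts after Dmitri ends, so Dmitri has no further overlaps.
Rohan starts after Tariq ends, so Tariq has no further overlaps.
Hannah starts after Rohan ends, so Rohan has no further overlaps.
Lucia starts after Hannah ends, so Hannah has no further overlaps.
Ingrid starts after Lucia ends.
No pair overlaps.

0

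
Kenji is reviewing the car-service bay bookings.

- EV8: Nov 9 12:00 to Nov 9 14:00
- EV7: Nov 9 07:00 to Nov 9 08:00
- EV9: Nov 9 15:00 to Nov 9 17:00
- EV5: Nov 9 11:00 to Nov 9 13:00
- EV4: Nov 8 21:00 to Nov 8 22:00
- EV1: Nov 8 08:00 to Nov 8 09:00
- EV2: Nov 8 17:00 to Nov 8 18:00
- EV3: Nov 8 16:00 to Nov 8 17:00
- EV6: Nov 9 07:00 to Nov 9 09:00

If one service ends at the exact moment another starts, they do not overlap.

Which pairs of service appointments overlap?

EV5 & EV8, EV6 & EV7

Sorted by start: EV1, EV3, EV2, EV4, EV6, EV7, EV5, EV8, EV9.
EV3 starts after EV1 ends — done with EV1.
EV2 starts exactly when EV3 ends (back-to-back, no overlap) — done with EV3.
EV4 starts after EV2 ends — done with EV2.
EV6 starts after EV4 ends — done with EV4.
EV7 starts before EV6 ends → EV6 and EV7 overlap.
EV5 starts after EV6 ends — done with EV6.
EV5 starts after EV7 ends — done with EV7.
EV8 starts before EV5 ends → EV5 and EV8 overlap.
EV9 starts after EV5 ends.
EV9 starts after EV8 ends.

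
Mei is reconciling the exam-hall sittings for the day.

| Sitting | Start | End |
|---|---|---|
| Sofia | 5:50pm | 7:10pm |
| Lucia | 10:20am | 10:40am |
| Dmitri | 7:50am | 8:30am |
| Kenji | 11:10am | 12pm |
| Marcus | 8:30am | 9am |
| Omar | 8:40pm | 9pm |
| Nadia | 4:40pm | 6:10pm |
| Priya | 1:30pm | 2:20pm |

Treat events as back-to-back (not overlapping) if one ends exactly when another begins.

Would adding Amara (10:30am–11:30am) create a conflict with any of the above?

Dmitri: ends 8:30am at or before Amara starts 10:30am → clear.
Marcus: ends 9am at or before Amara starts 10:30am → clear.
Lucia: starts 10:20am before Amara ends 11:30am, and ends 10:40am after Amara starts 10:30am → overlap.
Kenji: starts 11:10am before Amara ends 11:30am, and ends 12pm after Amara starts 10:30am → overlap.
Priya: starts 1:30pm at or after Amara ends 11:30am → clear.
Nadia: starts 4:40pm at or after Amara ends 11:30am → clear.
Sofia: starts 5:50pm at or after Amara ends 11:30am → clear.
Omar: starts 8:40pm at or after Amara ends 11:30am → clear.
Amara overlaps Lucia, Kenji.

Yes — it overlaps Kenji, Lucia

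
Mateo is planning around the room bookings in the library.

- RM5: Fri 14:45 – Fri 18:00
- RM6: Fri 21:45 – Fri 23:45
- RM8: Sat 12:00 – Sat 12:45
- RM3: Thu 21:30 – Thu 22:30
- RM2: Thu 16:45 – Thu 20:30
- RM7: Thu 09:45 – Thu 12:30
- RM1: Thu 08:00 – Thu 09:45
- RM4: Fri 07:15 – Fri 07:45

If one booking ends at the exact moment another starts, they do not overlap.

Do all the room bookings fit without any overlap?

Sorted by start: RM1, RM7, RM2, RM3, RM4, RM5, RM6, RM8.
RM7 starts exactly when RM1 ends (back-to-back, no overlap); RM1 is clear from here.
RM2 starts after RM7 ends; RM7 is clear from here.
RM3 starts after RM2 ends; RM2 is clear from here.
RM4 starts after RM3 ends; RM3 is clear from here.
RM5 starts after RM4 ends; RM4 is clear from here.
RM6 starts after RM5 ends; RM5 is clear from here.
RM8 starts after RM6 ends.
Every pair is clear; the schedule has no overlaps.

Yes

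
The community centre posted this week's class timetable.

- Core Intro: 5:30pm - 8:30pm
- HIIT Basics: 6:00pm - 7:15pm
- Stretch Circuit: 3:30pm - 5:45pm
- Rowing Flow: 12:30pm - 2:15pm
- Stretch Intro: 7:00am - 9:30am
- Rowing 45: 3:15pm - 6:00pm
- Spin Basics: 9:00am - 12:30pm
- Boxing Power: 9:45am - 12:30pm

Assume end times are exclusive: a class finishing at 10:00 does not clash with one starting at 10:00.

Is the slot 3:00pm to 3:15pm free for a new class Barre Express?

Stretch Intro: ends 9:30am at or before Barre Express starts 3:00pm → clear.
Spin Basics: ends 12:30pm at or before Barre Express starts 3:00pm → clear.
Boxing Power: ends 12:30pm at or before Barre Express starts 3:00pm → clear.
Rowing Flow: ends 2:15pm at or before Barre Express starts 3:00pm → clear.
Rowing 45: starts 3:15pm at or after Barre Express ends 3:15pm → clear.
Stretch Circuit: starts 3:30pm at or after Barre Express ends 3:15pm → clear.
Core Intro: starts 5:30pm at or after Barre Express ends 3:15pm → clear.
HIIT Basics: starts 6:00pm at or after Barre Express ends 3:15pm → clear.

Yes — the slot is free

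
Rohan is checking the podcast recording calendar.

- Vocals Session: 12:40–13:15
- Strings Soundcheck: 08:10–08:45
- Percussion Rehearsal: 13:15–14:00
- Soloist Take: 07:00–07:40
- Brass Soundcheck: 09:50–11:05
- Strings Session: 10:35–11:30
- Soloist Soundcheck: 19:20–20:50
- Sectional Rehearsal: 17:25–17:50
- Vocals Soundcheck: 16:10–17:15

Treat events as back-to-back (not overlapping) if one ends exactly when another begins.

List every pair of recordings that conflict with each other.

Brass Soundcheck & Strings Session

Sorted by start: Soloist Take, Strings Soundcheck, Brass Soundcheck, Strings Session, Vocals Session, Percussion Rehearsal, Vocals Soundcheck, Sectional Rehearsal, Soloist Soundcheck.
Strings Soundcheck starts after Soloist Take ends, so Soloist Take has no further overlaps.
Brass Soundcheck starts after Strings Soundcheck ends, so Strings Soundcheck has no further overlaps.
Strings Session starts before Brass Soundcheck ends → Brass Soundcheck and Strings Session overlap.
Vocals Session starts after Brass Soundcheck ends, so Brass Soundcheck has no further overlaps.
Vocals Session starts after Strings Session ends, so Strings Session has no further overlaps.
Percussion Rehearsal starts exactly when Vocals Session ends (back-to-back, no overlap), so Vocals Session has no further overlaps.
Vocals Soundcheck starts after Percussion Rehearsal ends, so Percussion Rehearsal has no further overlaps.
Sectional Rehearsal starts after Vocals Soundcheck ends, so Vocals Soundcheck has no further overlaps.
Soloist Soundcheck starts after Sectional Rehearsal ends.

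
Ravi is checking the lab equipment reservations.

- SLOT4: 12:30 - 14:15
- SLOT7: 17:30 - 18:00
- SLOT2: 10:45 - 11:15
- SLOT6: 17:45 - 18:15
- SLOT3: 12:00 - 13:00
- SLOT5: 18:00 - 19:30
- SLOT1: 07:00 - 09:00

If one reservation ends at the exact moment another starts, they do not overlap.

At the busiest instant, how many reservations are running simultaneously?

Sweep the timeline, counting +1 at each start and −1 at each end (ends before starts at a tie):
07:00 start SLOT1 → 1
09:00 end SLOT1 → 0
10:45 start SLOT2 → 1
11:15 end SLOT2 → 0
12:00 start SLOT3 → 1
12:30 start SLOT4 → 2
13:00 end SLOT3 → 1
14:15 end SLOT4 → 0
17:30 start SLOT7 → 1
17:45 start SLOT6 → 2
18:00 end SLOT7 → 1
18:00 start SLOT5 → 2
18:15 end SLOT6 → 1
19:30 end SLOT5 → 0
Peak is 2, at 12:30 (SLOT3, SLOT4).

2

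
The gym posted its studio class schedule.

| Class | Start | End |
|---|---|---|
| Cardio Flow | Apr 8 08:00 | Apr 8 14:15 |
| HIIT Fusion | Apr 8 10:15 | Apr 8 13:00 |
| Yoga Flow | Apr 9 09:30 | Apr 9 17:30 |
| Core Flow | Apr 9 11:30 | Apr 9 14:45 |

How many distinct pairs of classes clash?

Sorted by start: Cardio Flow, HIIT Fusion, Yoga Flow, Core Flow.
HIIT Fusion starts before Cardio Flow ends → Cardio Flow and HIIT Fusion overlap.
Yoga Flow starts after Cardio Flow ends, so nothing later overlaps Cardio Flow either.
Yoga Flow starts after HIIT Fusion ends, so nothing later overlaps HIIT Fusion either.
Core Flow starts before Yoga Flow ends → Yoga Flow and Core Flow overlap.
Overlapping pairs: Cardio Flow & HIIT Fusion, Core Flow & Yoga Flow — 2 in total.

2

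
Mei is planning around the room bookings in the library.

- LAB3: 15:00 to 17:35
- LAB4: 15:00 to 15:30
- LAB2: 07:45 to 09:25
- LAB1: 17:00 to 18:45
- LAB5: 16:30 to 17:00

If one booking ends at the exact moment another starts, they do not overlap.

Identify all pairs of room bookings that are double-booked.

Sorted by start: LAB2, LAB3, LAB4, LAB5, LAB1.
LAB3 starts after LAB2 ends, so nothing later overlaps LAB2 either.
LAB4 starts before LAB3 ends → LAB3 and LAB4 overlap.
LAB5 starts before LAB3 ends → LAB3 and LAB5 overlap.
LAB1 starts before LAB3 ends → LAB3 and LAB1 overlap.
LAB5 starts after LAB4 ends, so nothing later overlaps LAB4 either.
LAB1 starts exactly when LAB5 ends (back-to-back, no overlap).

LAB1 & LAB3, LAB3 & LAB4, LAB3 & LAB5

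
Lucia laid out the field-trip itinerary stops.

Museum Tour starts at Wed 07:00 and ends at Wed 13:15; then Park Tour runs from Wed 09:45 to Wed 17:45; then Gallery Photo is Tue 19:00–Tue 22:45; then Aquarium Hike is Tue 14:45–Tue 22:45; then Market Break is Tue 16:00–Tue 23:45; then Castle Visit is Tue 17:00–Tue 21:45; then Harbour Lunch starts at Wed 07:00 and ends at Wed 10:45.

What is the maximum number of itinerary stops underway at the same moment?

4

Sweep the timeline, counting +1 at each start and −1 at each end (ends before starts at a tie):
Tue 14:45 start Aquarium Hike → 1
Tue 16:00 start Market Break → 2
Tue 17:00 start Castle Visit → 3
Tue 19:00 start Gallery Photo → 4
Tue 21:45 end Castle Visit → 3
Tue 22:45 end Aquarium Hike → 2
Tue 22:45 end Gallery Photo → 1
Tue 23:45 end Market Break → 0
Wed 07:00 start Harbour Lunch → 1
Wed 07:00 start Museum Tour → 2
Wed 09:45 start Park Tour → 3
Wed 10:45 end Harbour Lunch → 2
Wed 13:15 end Museum Tour → 1
Wed 17:45 end Park Tour → 0
Peak is 4, at Tue 19:00 (Aquarium Hike, Castle Visit, Gallery Photo, Market Break).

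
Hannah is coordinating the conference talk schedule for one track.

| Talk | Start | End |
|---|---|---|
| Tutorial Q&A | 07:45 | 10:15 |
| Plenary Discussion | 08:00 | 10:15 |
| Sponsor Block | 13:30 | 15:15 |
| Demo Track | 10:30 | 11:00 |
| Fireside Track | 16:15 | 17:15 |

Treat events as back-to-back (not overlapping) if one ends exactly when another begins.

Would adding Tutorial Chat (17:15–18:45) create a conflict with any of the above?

No — it doesn't clash with anything

Tutorial Q&A: ends 10:15 at or before Tutorial Chat starts 17:15 → clear.
Plenary Discussion: ends 10:15 at or before Tutorial Chat starts 17:15 → clear.
Demo Track: ends 11:00 at or before Tutorial Chat starts 17:15 → clear.
Sponsor Block: ends 15:15 at or before Tutorial Chat starts 17:15 → clear.
Fireside Track: ends 17:15 at or before Tutorial Chat starts 17:15 → clear.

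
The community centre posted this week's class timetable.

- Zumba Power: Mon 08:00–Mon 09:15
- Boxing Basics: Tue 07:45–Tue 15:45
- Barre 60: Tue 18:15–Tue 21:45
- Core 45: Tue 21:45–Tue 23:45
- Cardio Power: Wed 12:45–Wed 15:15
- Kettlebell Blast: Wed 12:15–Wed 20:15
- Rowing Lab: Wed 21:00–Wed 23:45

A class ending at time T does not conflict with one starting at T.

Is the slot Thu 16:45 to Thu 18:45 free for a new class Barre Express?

Yes — the slot is free

Zumba Power: ends Mon 09:15 at or before Barre Express starts Thu 16:45 → clear.
Boxing Basics: ends Tue 15:45 at or before Barre Express starts Thu 16:45 → clear.
Barre 60: ends Tue 21:45 at or before Barre Express starts Thu 16:45 → clear.
Core 45: ends Tue 23:45 at or before Barre Express starts Thu 16:45 → clear.
Kettlebell Blast: ends Wed 20:15 at or before Barre Express starts Thu 16:45 → clear.
Cardio Power: ends Wed 15:15 at or before Barre Express starts Thu 16:45 → clear.
Rowing Lab: ends Wed 23:45 at or before Barre Express starts Thu 16:45 → clear.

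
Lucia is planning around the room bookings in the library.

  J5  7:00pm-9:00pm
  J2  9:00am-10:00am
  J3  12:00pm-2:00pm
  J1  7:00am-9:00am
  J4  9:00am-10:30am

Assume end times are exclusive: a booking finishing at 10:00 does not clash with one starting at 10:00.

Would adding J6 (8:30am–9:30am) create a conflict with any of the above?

Yes — it overlaps J1, J2, J4

J1: starts 7:00am before J6 ends 9:30am, and ends 9:00am after J6 starts 8:30am → overlap.
J2: starts 9:00am before J6 ends 9:30am, and ends 10:00am after J6 starts 8:30am → overlap.
J4: starts 9:00am before J6 ends 9:30am, and ends 10:30am after J6 starts 8:30am → overlap.
J3: starts 12:00pm at or after J6 ends 9:30am → clear.
J5: starts 7:00pm at or after J6 ends 9:30am → clear.
J6 overlaps J1, J2, J4.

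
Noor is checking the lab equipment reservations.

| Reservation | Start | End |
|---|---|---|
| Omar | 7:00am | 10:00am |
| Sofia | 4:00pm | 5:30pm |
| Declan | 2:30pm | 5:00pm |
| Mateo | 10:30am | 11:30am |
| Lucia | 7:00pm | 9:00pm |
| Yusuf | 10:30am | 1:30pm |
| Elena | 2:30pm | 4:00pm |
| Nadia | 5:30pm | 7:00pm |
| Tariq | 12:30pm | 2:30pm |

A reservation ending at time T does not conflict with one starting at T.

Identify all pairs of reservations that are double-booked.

Declan & Elena, Declan & Sofia, Mateo & Yusuf, Tariq & Yusuf

Sorted by start: Omar, Mateo, Yusuf, Tariq, Elena, Declan, Sofia, Nadia, Lucia.
Mateo starts after Omar ends, so Omar has no further overlaps.
Yusuf starts before Mateo ends → Mateo and Yusuf overlap.
Tariq starts after Mateo ends, so Mateo has no further overlaps.
Tariq starts before Yusuf ends → Yusuf and Tariq overlap.
Elena starts after Yusuf ends, so Yusuf has no further overlaps.
Elena starts exactly when Tariq ends (back-to-back, no overlap), so Tariq has no further overlaps.
Declan starts before Elena ends → Elena and Declan overlap.
Sofia starts exactly when Elena ends (back-to-back, no overlap), so Elena has no further overlaps.
Sofia starts before Declan ends → Declan and Sofia overlap.
Nadia starts after Declan ends, so Declan has no further overlaps.
Nadia starts exactly when Sofia ends (back-to-back, no overlap), so Sofia has no further overlaps.
Lucia starts exactly when Nadia ends (back-to-back, no overlap).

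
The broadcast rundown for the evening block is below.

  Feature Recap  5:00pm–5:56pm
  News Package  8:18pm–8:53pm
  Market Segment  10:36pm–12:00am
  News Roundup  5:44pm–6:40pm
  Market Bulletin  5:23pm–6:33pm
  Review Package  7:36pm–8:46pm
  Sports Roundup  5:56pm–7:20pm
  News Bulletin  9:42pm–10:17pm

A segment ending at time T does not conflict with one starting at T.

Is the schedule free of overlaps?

Two intervals overlap when each starts before the other ends.
Sorted by start: Feature Recap, Market Bulletin, News Roundup, Sports Roundup, Review Package, News Package, News Bulletin, Market Segment.
Market Bulletin starts before Feature Recap ends → Feature Recap and Market Bulletin overlap.
That's a conflict, so the schedule is not conflict-free.

No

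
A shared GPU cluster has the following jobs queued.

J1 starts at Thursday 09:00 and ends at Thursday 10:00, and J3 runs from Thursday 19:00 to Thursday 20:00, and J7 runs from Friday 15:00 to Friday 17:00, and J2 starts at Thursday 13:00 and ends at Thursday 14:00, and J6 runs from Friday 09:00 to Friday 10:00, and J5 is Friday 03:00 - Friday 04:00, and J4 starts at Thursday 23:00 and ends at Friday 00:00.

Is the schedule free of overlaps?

Sorted by start: J1, J2, J3, J4, J5, J6, J7.
J2 starts after J1 ends — done with J1.
J3 starts after J2 ends — done with J2.
J4 starts after J3 ends — done with J3.
J5 starts after J4 ends — done with J4.
J6 starts after J5 ends — done with J5.
J7 starts after J6 ends.
Every pair is clear; the schedule has no overlaps.

Yes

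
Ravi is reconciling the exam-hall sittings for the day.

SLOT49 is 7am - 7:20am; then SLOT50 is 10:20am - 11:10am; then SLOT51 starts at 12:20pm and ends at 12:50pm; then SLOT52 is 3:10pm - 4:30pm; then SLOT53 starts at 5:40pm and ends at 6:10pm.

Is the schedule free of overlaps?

Check each pair: they overlap iff neither finishes before the other starts.
Sorted by start: SLOT49, SLOT50, SLOT51, SLOT52, SLOT53.
SLOT50 starts after SLOT49 ends, so SLOT49 has no further overlaps.
SLOT51 starts after SLOT50 ends, so SLOT50 has no further overlaps.
SLOT52 starts after SLOT51 ends, so SLOT51 has no further overlaps.
SLOT53 starts after SLOT52 ends.
Every pair is clear; the schedule has no overlaps.

Yes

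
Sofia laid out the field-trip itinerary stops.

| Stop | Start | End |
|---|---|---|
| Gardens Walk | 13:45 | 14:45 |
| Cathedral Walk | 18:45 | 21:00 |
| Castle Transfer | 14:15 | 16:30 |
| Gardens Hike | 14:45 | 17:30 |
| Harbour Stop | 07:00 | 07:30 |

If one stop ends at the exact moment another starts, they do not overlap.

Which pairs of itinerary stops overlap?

Check each pair: they overlap iff neither finishes before the other starts.
Sorted by start: Harbour Stop, Gardens Walk, Castle Transfer, Gardens Hike, Cathedral Walk.
Gardens Walk starts after Harbour Stop ends, so nothing later overlaps Harbour Stop either.
Castle Transfer starts before Gardens Walk ends → Gardens Walk and Castle Transfer overlap.
Gardens Hike starts exactly when Gardens Walk ends (back-to-back, no overlap), so nothing later overlaps Gardens Walk either.
Gardens Hike starts before Castle Transfer ends → Castle Transfer and Gardens Hike overlap.
Cathedral Walk starts after Castle Transfer ends.
Cathedral Walk starts after Gardens Hike ends.

Castle Transfer & Gardens Hike, Castle Transfer & Gardens Walk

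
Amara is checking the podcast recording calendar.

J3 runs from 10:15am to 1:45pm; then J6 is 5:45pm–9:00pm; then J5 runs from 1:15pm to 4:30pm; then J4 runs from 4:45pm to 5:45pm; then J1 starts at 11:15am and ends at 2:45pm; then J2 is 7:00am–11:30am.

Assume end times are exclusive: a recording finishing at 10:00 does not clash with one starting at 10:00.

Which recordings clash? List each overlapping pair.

Sorted by start: J2, J3, J1, J5, J4, J6.
J3 starts before J2 ends → J2 and J3 overlap.
J1 starts before J2 ends → J2 and J1 overlap.
J5 starts after J2 ends; J2 is clear from here.
J1 starts before J3 ends → J3 and J1 overlap.
J5 starts before J3 ends → J3 and J5 overlap.
J4 starts after J3 ends; J3 is clear from here.
J5 starts before J1 ends → J1 and J5 overlap.
J4 starts after J1 ends; J1 is clear from here.
J4 starts after J5 ends; J5 is clear from here.
J6 starts exactly when J4 ends (back-to-back, no overlap).

J1 & J2, J1 & J3, J1 & J5, J2 & J3, J3 & J5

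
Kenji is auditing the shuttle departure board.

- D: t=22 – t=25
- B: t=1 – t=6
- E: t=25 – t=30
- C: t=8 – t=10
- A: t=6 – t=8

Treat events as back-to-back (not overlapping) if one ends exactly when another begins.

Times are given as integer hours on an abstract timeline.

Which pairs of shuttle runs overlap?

none

Sorted by start: B, A, C, D, E.
A starts exactly when B ends (back-to-back, no overlap) — done with B.
C starts exactly when A ends (back-to-back, no overlap) — done with A.
D starts after C ends — done with C.
E starts exactly when D ends (back-to-back, no overlap).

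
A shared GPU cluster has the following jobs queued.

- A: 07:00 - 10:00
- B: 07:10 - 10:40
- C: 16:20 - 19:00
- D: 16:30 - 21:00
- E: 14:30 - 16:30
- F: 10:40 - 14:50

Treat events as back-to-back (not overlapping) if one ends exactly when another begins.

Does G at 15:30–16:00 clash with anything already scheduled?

Yes — it overlaps E

A: ends 10:00 at or before G starts 15:30 → clear.
B: ends 10:40 at or before G starts 15:30 → clear.
F: ends 14:50 at or before G starts 15:30 → clear.
E: starts 14:30 before G ends 16:00, and ends 16:30 after G starts 15:30 → overlap.
C: starts 16:20 at or after G ends 16:00 → clear.
D: starts 16:30 at or after G ends 16:00 → clear.
G overlaps E.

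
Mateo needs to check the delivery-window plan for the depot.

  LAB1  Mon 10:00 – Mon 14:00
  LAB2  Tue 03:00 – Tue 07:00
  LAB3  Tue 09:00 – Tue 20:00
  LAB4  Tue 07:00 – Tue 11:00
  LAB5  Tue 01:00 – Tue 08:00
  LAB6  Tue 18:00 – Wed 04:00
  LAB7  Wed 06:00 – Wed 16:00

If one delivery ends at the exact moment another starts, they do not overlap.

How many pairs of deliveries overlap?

4

Check each pair: they overlap iff neither finishes before the other starts.
Sorted by start: LAB1, LAB5, LAB2, LAB4, LAB3, LAB6, LAB7.
LAB5 starts after LAB1 ends — done with LAB1.
LAB2 starts before LAB5 ends → LAB5 and LAB2 overlap.
LAB4 starts before LAB5 ends → LAB5 and LAB4 overlap.
LAB3 starts after LAB5 ends — done with LAB5.
LAB4 starts exactly when LAB2 ends (back-to-back, no overlap) — done with LAB2.
LAB3 starts before LAB4 ends → LAB4 and LAB3 overlap.
LAB6 starts after LAB4 ends — done with LAB4.
LAB6 starts before LAB3 ends → LAB3 and LAB6 overlap.
LAB7 starts after LAB3 ends.
LAB7 starts after LAB6 ends.
Overlapping pairs: LAB2 & LAB5, LAB3 & LAB4, LAB3 & LAB6, LAB4 & LAB5 — 4 in total.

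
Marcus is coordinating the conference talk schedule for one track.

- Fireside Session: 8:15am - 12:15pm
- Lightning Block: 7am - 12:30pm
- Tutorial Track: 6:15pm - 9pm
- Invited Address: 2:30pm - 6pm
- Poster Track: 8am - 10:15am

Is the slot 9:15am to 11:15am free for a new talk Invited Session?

Lightning Block: starts 7am before Invited Session ends 11:15am, and ends 12:30pm after Invited Session starts 9:15am → overlap.
Poster Track: starts 8am before Invited Session ends 11:15am, and ends 10:15am after Invited Session starts 9:15am → overlap.
Fireside Session: starts 8:15am before Invited Session ends 11:15am, and ends 12:15pm after Invited Session starts 9:15am → overlap.
Invited Address: starts 2:30pm at or after Invited Session ends 11:15am → clear.
Tutorial Track: starts 6:15pm at or after Invited Session ends 11:15am → clear.
Invited Session overlaps Lightning Block, Fireside Session, Poster Track.

No — it overlaps Fireside Session, Lightning Block, Poster Track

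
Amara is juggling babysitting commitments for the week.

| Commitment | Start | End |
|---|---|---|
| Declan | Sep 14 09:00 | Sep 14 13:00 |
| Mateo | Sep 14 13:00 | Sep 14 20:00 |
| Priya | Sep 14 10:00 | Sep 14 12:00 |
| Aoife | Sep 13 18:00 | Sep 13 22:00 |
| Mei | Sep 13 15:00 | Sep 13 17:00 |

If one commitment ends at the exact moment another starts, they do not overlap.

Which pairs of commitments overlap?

Sorted by start: Mei, Aoife, Declan, Priya, Mateo.
Aoife starts after Mei ends, so nothing later overlaps Mei either.
Declan starts after Aoife ends, so nothing later overlaps Aoife either.
Priya starts before Declan ends → Declan and Priya overlap.
Mateo starts exactly when Declan ends (back-to-back, no overlap).
Mateo starts after Priya ends.

Declan & Priya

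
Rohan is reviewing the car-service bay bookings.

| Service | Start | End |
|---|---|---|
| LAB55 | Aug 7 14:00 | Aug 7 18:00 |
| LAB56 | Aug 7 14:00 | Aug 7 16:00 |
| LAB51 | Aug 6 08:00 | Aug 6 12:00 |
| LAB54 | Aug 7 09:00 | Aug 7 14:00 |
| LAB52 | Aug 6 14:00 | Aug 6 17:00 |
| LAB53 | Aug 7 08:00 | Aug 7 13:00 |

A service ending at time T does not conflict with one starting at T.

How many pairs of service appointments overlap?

Two intervals overlap when each starts before the other ends.
Sorted by start: LAB51, LAB52, LAB53, LAB54, LAB55, LAB56.
LAB52 starts after LAB51 ends — done with LAB51.
LAB53 starts after LAB52 ends — done with LAB52.
LAB54 starts before LAB53 ends → LAB53 and LAB54 overlap.
LAB55 starts after LAB53 ends — done with LAB53.
LAB55 starts exactly when LAB54 ends (back-to-back, no overlap) — done with LAB54.
LAB56 starts before LAB55 ends → LAB55 and LAB56 overlap.
Overlapping pairs: LAB53 & LAB54, LAB55 & LAB56 — 2 in total.

2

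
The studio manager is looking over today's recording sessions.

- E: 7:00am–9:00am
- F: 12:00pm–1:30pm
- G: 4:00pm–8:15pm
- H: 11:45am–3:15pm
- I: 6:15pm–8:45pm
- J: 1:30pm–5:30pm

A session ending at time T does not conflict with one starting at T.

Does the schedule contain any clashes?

Yes

Sorted by start: E, H, F, J, G, I.
H starts after E ends; E is clear from here.
F starts before H ends → H and F overlap.
That's a conflict, so the schedule is not conflict-free.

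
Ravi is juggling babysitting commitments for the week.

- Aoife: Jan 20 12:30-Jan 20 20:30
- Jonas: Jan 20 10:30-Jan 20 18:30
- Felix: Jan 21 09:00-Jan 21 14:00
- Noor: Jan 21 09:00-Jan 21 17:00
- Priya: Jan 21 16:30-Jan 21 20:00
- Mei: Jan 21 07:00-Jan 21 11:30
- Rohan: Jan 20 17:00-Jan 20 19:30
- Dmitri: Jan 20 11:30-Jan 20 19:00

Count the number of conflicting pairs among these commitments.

10

Check each pair: they overlap iff neither finishes before the other starts.
Sorted by start: Jonas, Dmitri, Aoife, Rohan, Mei, Felix, Noor, Priya.
Dmitri starts before Jonas ends → Jonas and Dmitri overlap.
Aoife starts before Jonas ends → Jonas and Aoife overlap.
Rohan starts before Jonas ends → Jonas and Rohan overlap.
Mei starts after Jonas ends, so nothing later overlaps Jonas either.
Aoife starts before Dmitri ends → Dmitri and Aoife overlap.
Rohan starts before Dmitri ends → Dmitri and Rohan overlap.
Mei starts after Dmitri ends, so nothing later overlaps Dmitri either.
Rohan starts before Aoife ends → Aoife and Rohan overlap.
Mei starts after Aoife ends, so nothing later overlaps Aoife either.
Mei starts after Rohan ends, so nothing later overlaps Rohan either.
Felix starts before Mei ends → Mei and Felix overlap.
Noor starts before Mei ends → Mei and Noor overlap.
Priya starts after Mei ends.
Noor starts before Felix ends → Felix and Noor overlap.
Priya starts after Felix ends.
Priya starts before Noor ends → Noor and Priya overlap.
Overlapping pairs: Aoife & Dmitri, Aoife & Jonas, Aoife & Rohan, Dmitri & Jonas, Dmitri & Rohan, Felix & Mei, Felix & Noor, Jonas & Rohan, Mei & Noor, Noor & Priya — 10 in total.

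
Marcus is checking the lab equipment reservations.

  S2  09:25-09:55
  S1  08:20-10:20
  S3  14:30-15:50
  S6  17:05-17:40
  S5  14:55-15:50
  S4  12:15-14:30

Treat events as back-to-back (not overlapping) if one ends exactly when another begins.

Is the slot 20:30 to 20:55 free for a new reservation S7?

S1: ends 10:20 at or before S7 starts 20:30 → clear.
S2: ends 09:55 at or before S7 starts 20:30 → clear.
S4: ends 14:30 at or before S7 starts 20:30 → clear.
S3: ends 15:50 at or before S7 starts 20:30 → clear.
S5: ends 15:50 at or before S7 starts 20:30 → clear.
S6: ends 17:40 at or before S7 starts 20:30 → clear.

Yes — the slot is free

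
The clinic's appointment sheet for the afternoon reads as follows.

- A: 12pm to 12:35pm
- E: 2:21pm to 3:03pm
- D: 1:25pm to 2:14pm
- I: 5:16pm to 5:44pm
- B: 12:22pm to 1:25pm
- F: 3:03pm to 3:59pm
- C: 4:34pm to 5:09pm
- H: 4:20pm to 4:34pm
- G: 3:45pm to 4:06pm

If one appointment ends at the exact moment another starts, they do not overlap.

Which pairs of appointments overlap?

A & B, F & G

Sorted by start: A, B, D, E, F, G, H, C, I.
B starts before A ends → A and B overlap.
D starts after A ends — done with A.
D starts exactly when B ends (back-to-back, no overlap) — done with B.
E starts after D ends — done with D.
F starts exactly when E ends (back-to-back, no overlap) — done with E.
G starts before F ends → F and G overlap.
H starts after F ends — done with F.
H starts after G ends — done with G.
C starts exactly when H ends (back-to-back, no overlap) — done with H.
I starts after C ends.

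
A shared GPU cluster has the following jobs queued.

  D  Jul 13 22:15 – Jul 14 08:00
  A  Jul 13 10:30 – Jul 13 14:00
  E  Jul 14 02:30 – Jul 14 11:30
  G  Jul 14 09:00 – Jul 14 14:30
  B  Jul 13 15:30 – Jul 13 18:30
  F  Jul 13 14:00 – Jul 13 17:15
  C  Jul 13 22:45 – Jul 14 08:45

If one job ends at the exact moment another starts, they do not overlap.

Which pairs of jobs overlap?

B & F, C & D, C & E, D & E, E & G

Sorted by start: A, F, B, D, C, E, G.
F starts exactly when A ends (back-to-back, no overlap), so nothing later overlaps A either.
B starts before F ends → F and B overlap.
D starts after F ends, so nothing later overlaps F either.
D starts after B ends, so nothing later overlaps B either.
C starts before D ends → D and C overlap.
E starts before D ends → D and E overlap.
G starts after D ends.
E starts before C ends → C and E overlap.
G starts after C ends.
G starts before E ends → E and G overlap.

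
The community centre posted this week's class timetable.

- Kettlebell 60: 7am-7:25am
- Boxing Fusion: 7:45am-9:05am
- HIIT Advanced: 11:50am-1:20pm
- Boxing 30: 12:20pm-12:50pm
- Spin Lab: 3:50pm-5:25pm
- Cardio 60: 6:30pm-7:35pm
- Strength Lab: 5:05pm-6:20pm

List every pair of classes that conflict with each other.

Boxing 30 & HIIT Advanced, Spin Lab & Strength Lab

Sorted by start: Kettlebell 60, Boxing Fusion, HIIT Advanced, Boxing 30, Spin Lab, Strength Lab, Cardio 60.
Boxing Fusion starts after Kettlebell 60 ends; Kettlebell 60 is clear from here.
HIIT Advanced starts after Boxing Fusion ends; Boxing Fusion is clear from here.
Boxing 30 starts before HIIT Advanced ends → HIIT Advanced and Boxing 30 overlap.
Spin Lab starts after HIIT Advanced ends; HIIT Advanced is clear from here.
Spin Lab starts after Boxing 30 ends; Boxing 30 is clear from here.
Strength Lab starts before Spin Lab ends → Spin Lab and Strength Lab overlap.
Cardio 60 starts after Spin Lab ends.
Cardio 60 starts after Strength Lab ends.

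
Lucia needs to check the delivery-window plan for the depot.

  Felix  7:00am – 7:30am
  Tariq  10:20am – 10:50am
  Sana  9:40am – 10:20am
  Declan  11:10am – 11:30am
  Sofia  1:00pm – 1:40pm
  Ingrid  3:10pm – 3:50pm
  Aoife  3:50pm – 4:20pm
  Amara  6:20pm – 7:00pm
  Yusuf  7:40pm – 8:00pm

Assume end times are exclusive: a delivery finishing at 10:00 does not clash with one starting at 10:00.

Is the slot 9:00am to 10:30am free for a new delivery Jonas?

Felix: ends 7:30am at or before Jonas starts 9:00am → clear.
Sana: starts 9:40am before Jonas ends 10:30am, and ends 10:20am after Jonas starts 9:00am → overlap.
Tariq: starts 10:20am before Jonas ends 10:30am, and ends 10:50am after Jonas starts 9:00am → overlap.
Declan: starts 11:10am at or after Jonas ends 10:30am → clear.
Sofia: starts 1:00pm at or after Jonas ends 10:30am → clear.
Ingrid: starts 3:10pm at or after Jonas ends 10:30am → clear.
Aoife: starts 3:50pm at or after Jonas ends 10:30am → clear.
Amara: starts 6:20pm at or after Jonas ends 10:30am → clear.
Yusuf: starts 7:40pm at or after Jonas ends 10:30am → clear.
Jonas overlaps Tariq, Sana.

No — it overlaps Sana, Tariq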